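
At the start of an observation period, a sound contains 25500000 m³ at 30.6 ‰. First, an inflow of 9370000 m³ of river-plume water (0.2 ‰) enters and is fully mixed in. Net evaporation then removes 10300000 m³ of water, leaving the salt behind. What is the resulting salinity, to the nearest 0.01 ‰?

After mixing: salt = 25,500,000×30.6 + 9,370,000×0.2 = 782,174,000; volume = 34,870,000 m³
After evaporation: salt unchanged = 782,174,000; volume = 34,870,000 − 10,300,000 = 24,570,000 m³
S = 782,174,000 / 24,570,000 = 31.8345 ‰

31.83 ‰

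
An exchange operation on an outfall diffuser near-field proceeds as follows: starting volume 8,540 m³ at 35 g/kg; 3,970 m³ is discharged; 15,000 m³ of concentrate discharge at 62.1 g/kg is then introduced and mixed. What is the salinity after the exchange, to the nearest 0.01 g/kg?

55.77 g/kg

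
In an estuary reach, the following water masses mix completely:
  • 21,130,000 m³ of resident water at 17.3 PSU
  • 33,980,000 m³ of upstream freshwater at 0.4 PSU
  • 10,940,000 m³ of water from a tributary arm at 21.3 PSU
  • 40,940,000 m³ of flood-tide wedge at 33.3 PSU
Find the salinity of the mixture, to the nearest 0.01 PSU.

18.46 PSU

Total salt / total volume:
salt = 21,130,000×17.3 + 33,980,000×0.4 + 10,940,000×21.3 + 40,940,000×33.3 = 365,549,000 + 13,592,000 + 233,022,000 + 1,363,302,000 = 1,975,465,000
volume = 21,130,000 + 33,980,000 + 10,940,000 + 40,940,000 = 106,990,000 m³
S = 1,975,465,000 / 106,990,000 = 18.464 PSU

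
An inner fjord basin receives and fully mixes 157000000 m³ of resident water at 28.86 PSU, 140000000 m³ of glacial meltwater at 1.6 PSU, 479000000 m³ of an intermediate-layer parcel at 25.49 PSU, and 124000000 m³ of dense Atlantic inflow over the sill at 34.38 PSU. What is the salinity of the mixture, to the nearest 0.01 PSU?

Weighted by volume,
salt = 157,000,000×28.86 + 140,000,000×1.6 + 479,000,000×25.49 + 124,000,000×34.38 = 4,531,020,000 + 224,000,000 + 12,209,710,000 + 4,263,120,000 = 21,227,850,000
volume = 157,000,000 + 140,000,000 + 479,000,000 + 124,000,000 = 900,000,000 m³
S = 21,227,850,000 / 900,000,000 = 23.5865 PSU

23.59 PSU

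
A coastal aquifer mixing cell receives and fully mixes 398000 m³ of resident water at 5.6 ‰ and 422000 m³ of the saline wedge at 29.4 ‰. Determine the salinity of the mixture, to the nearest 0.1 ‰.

17.8 ‰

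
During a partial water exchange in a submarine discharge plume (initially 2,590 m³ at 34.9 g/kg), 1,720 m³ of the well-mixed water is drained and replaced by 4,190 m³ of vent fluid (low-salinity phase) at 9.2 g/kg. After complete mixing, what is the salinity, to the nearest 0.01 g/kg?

Remaining after removal: 870 m³ at 34.9 g/kg (salt = 30,363)
After addition: salt = 30,363 + 4,190×9.2 = 68,911; volume = 5,060 m³
S = 68,911 / 5,060 = 13.6188 g/kg

13.62 g/kg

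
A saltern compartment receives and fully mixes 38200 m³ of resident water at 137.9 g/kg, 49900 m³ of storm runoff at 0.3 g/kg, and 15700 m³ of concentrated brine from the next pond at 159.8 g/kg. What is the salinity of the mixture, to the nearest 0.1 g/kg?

75.1 g/kg

Salt balance:
salt = 38,200×137.9 + 49,900×0.3 + 15,700×159.8 = 5,267,780 + 14,970 + 2,508,860 = 7,791,610
volume = 38,200 + 49,900 + 15,700 = 103,800 m³
S = 7,791,610 / 103,800 = 75.064 g/kg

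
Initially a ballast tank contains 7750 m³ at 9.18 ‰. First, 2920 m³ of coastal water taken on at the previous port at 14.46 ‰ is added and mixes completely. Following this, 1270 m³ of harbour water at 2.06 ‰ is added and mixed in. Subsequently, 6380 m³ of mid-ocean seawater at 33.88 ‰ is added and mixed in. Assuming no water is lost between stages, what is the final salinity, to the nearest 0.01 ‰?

18.13 ‰

Weighted by volume,
Initial salt = 7,750×9.18 = 71,145
After stage 1: salt = 71,145 + 2,920×14.46 = 113,368.2; volume = 10,670 m³; S = 10.625 ‰
After stage 2: salt = 113,368.2 + 1,270×2.06 = 115,984.4; volume = 11,940 m³; S = 9.714 ‰
After stage 3: salt = 115,984.4 + 6,380×33.88 = 332,138.8; volume = 18,320 m³
S = 332,138.8 / 18,320 = 18.1298 ‰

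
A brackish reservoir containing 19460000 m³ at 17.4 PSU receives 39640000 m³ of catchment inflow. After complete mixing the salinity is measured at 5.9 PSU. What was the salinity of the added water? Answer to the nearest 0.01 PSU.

0.25 PSU

Salt balance: 19,460,000×17.4 + 39,640,000×S = 59,100,000×5.9
338,604,000 + 39,640,000·S = 348,690,000
S = (348,690,000 − 338,604,000) / 39,640,000 = 0.2544 PSU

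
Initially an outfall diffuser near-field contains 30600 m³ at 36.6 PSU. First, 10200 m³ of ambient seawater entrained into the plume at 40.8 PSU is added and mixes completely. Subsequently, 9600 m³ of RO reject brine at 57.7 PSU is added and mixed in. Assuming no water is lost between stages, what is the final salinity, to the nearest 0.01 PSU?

Weighted by volume,
Initial salt = 30,600×36.6 = 1,119,960
After stage 1: salt = 1,119,960 + 10,200×40.8 = 1,536,120; volume = 40,800 m³; S = 37.65 PSU
After stage 2: salt = 1,536,120 + 9,600×57.7 = 2,090,040; volume = 50,400 m³
S = 2,090,040 / 50,400 = 41.469 PSU

41.47 PSU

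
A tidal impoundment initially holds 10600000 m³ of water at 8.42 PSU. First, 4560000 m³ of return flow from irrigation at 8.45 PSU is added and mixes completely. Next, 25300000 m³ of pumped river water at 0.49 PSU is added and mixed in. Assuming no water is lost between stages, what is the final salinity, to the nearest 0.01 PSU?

By conservation of dissolved salt,
Initial salt = 10,600,000×8.42 = 89,252,000
After stage 1: salt = 89,252,000 + 4,560,000×8.45 = 127,784,000; volume = 15,160,000 m³; S = 8.429 PSU
After stage 2: salt = 127,784,000 + 25,300,000×0.49 = 140,181,000; volume = 40,460,000 m³
S = 140,181,000 / 40,460,000 = 3.4647 PSU

3.46 PSU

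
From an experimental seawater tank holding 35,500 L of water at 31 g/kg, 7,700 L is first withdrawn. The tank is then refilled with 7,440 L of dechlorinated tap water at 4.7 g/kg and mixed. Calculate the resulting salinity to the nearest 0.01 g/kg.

Remaining after removal: 27,800 L at 31 g/kg (salt = 861,800)
After addition: salt = 861,800 + 7,440×4.7 = 896,768; volume = 35,240 L
S = 896,768 / 35,240 = 25.4474 g/kg

25.45 g/kg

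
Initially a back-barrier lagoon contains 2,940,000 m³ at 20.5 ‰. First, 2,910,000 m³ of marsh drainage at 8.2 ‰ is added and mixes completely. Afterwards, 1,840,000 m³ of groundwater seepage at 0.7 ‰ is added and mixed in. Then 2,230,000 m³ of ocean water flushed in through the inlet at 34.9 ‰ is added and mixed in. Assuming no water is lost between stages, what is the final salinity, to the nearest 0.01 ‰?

By conservation of dissolved salt,
Initial salt = 2,940,000×20.5 = 60,270,000
After stage 1: salt = 60,270,000 + 2,910,000×8.2 = 84,132,000; volume = 5,850,000 m³; S = 14.382 ‰
After stage 2: salt = 84,132,000 + 1,840,000×0.7 = 85,420,000; volume = 7,690,000 m³; S = 11.108 ‰
After stage 3: salt = 85,420,000 + 2,230,000×34.9 = 163,247,000; volume = 9,920,000 m³
S = 163,247,000 / 9,920,000 = 16.4564 ‰

16.46 ‰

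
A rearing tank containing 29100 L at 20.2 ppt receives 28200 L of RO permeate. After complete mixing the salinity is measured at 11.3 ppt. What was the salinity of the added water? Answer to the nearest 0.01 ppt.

2.12 ppt

Salt balance: 29,100×20.2 + 28,200×S = 57,300×11.3
587,820 + 28,200·S = 647,490
S = (647,490 − 587,820) / 28,200 = 2.116 ppt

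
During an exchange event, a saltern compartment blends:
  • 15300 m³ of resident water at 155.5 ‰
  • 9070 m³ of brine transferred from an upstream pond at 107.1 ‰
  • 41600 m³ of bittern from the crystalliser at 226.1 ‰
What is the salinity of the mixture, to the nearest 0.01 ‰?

193.37 ‰

Salt balance:
salt = 15,300×155.5 + 9,070×107.1 + 41,600×226.1 = 2,379,150 + 971,397 + 9,405,760 = 12,756,307
volume = 15,300 + 9,070 + 41,600 = 65,970 m³
S = 12,756,307 / 65,970 = 193.3653 ‰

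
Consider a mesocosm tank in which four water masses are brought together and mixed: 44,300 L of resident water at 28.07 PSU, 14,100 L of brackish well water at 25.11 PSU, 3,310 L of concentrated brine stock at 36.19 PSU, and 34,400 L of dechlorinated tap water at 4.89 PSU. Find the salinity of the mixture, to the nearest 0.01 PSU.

By conservation of dissolved salt,
salt = 44,300×28.07 + 14,100×25.11 + 3,310×36.19 + 34,400×4.89 = 1,243,501 + 354,051 + 119,788.9 + 168,216 = 1,885,556.9
volume = 44,300 + 14,100 + 3,310 + 34,400 = 96,110 L
S = 1,885,556.9 / 96,110 = 19.6187 PSU

19.62 PSU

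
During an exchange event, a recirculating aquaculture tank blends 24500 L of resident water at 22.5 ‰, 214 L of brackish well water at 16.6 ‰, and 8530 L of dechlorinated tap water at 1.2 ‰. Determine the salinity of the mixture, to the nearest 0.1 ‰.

Mass of salt is conserved:
salt = 24,500×22.5 + 214×16.6 + 8,530×1.2 = 551,250 + 3,552.4 + 10,236 = 565,038.4
volume = 24,500 + 214 + 8,530 = 33,244 L
S = 565,038.4 / 33,244 = 16.997 ‰

17.0 ‰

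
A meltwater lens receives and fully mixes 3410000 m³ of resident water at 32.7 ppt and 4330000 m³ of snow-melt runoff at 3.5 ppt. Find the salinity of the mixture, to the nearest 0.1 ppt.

16.4 ppt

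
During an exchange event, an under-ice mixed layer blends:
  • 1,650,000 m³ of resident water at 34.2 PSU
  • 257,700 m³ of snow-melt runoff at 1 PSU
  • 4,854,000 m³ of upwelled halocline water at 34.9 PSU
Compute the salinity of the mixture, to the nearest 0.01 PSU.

Total salt / total volume:
salt = 1,650,000×34.2 + 257,700×1 + 4,854,000×34.9 = 56,430,000 + 257,700 + 169,404,600 = 226,092,300
volume = 1,650,000 + 257,700 + 4,854,000 = 6,761,700 m³
S = 226,092,300 / 6,761,700 = 33.4372 PSU

33.44 PSU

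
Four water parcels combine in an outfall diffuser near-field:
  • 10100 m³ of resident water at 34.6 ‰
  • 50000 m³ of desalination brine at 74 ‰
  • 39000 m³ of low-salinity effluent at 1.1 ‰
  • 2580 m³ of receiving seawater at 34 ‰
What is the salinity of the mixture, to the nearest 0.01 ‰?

41.11 ‰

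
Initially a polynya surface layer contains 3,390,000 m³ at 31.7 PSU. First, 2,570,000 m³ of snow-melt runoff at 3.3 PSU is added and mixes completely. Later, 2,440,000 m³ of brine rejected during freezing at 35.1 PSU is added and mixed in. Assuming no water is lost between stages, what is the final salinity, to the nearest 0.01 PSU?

24.00 PSU

Conserving salt mass:
Initial salt = 3,390,000×31.7 = 107,463,000
After stage 1: salt = 107,463,000 + 2,570,000×3.3 = 115,944,000; volume = 5,960,000 m³; S = 19.454 PSU
After stage 2: salt = 115,944,000 + 2,440,000×35.1 = 201,588,000; volume = 8,400,000 m³
S = 201,588,000 / 8,400,000 = 23.9986 PSU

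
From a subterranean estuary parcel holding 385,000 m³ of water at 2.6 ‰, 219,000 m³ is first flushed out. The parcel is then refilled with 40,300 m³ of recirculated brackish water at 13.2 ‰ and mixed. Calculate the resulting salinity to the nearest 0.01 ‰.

4.67 ‰

Remaining after removal: 166,000 m³ at 2.6 ‰ (salt = 431,600)
After addition: salt = 431,600 + 40,300×13.2 = 963,560; volume = 206,300 m³
S = 963,560 / 206,300 = 4.6707 ‰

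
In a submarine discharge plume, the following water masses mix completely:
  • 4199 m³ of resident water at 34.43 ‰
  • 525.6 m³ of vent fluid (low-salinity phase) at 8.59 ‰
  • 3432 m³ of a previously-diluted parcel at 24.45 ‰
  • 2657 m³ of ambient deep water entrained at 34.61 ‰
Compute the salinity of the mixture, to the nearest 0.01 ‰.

Total salt / total volume:
salt = 4,199×34.43 + 525.6×8.59 + 3,432×24.45 + 2,657×34.61 = 144,571.57 + 4,514.904 + 83,912.4 + 91,958.77 = 324,957.644
volume = 4,199 + 525.6 + 3,432 + 2,657 = 10,813.6 m³
S = 324,957.644 / 10,813.6 = 30.0508 ‰

30.05 ‰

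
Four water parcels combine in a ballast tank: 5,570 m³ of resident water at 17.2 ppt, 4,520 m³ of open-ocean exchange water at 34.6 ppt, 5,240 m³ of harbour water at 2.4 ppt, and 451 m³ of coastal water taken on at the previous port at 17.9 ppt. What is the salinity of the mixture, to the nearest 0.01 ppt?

17.29 ppt

Total salt / total volume:
salt = 5,570×17.2 + 4,520×34.6 + 5,240×2.4 + 451×17.9 = 95,804 + 156,392 + 12,576 + 8,072.9 = 272,844.9
volume = 5,570 + 4,520 + 5,240 + 451 = 15,781 m³
S = 272,844.9 / 15,781 = 17.2895 ppt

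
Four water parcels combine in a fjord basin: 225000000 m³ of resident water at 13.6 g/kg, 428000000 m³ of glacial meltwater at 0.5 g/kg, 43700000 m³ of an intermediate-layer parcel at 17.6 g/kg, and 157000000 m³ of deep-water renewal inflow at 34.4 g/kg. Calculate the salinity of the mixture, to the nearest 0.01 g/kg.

11.06 g/kg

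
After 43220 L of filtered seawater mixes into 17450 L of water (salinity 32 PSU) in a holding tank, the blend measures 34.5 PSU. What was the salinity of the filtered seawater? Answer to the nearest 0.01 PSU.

Salt balance: 17,450×32 + 43,220×S = 60,670×34.5
558,400 + 43,220·S = 2,093,115
S = (2,093,115 − 558,400) / 43,220 = 35.5094 PSU

35.51 PSU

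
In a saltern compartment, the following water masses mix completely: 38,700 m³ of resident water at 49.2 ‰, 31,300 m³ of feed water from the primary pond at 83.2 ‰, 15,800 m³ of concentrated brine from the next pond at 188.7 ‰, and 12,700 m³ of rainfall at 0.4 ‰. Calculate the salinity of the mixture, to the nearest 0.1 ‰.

76.1 ‰

Total salt / total volume:
salt = 38,700×49.2 + 31,300×83.2 + 15,800×188.7 + 12,700×0.4 = 1,904,040 + 2,604,160 + 2,981,460 + 5,080 = 7,494,740
volume = 38,700 + 31,300 + 15,800 + 12,700 = 98,500 m³
S = 7,494,740 / 98,500 = 76.089 ‰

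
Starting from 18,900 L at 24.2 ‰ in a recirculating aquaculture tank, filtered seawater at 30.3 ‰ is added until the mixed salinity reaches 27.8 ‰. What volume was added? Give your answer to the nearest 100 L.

Salt balance: 18,900×24.2 + V×30.3 = (18,900+V)×27.8
457,380 + 30.3V = 525,420 + 27.8V
68,040 = 2.5V
V = 27,216 L

27200 L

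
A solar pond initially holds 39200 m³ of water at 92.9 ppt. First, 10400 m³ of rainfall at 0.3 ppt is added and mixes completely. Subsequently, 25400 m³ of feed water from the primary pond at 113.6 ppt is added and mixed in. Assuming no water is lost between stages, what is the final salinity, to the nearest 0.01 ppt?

87.07 ppt

Mass of salt is conserved:
Initial salt = 39,200×92.9 = 3,641,680
After stage 1: salt = 3,641,680 + 10,400×0.3 = 3,644,800; volume = 49,600 m³; S = 73.484 ppt
After stage 2: salt = 3,644,800 + 25,400×113.6 = 6,530,240; volume = 75,000 m³
S = 6,530,240 / 75,000 = 87.0699 ppt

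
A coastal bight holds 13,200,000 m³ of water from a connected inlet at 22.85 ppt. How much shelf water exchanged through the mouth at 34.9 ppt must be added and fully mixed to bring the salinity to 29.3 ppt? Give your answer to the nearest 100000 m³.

15200000 m³

Salt balance: 13,200,000×22.85 + V×34.9 = (13,200,000+V)×29.3
301,620,000 + 34.9V = 386,760,000 + 29.3V
85,140,000 = 5.6V
V = 15,203,571.43 m³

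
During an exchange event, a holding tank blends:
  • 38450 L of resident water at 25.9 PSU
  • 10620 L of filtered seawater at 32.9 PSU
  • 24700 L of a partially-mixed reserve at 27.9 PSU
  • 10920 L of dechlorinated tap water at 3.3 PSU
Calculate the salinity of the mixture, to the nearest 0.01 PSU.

24.45 PSU

Salt balance:
salt = 38,450×25.9 + 10,620×32.9 + 24,700×27.9 + 10,920×3.3 = 995,855 + 349,398 + 689,130 + 36,036 = 2,070,419
volume = 38,450 + 10,620 + 24,700 + 10,920 = 84,690 L
S = 2,070,419 / 84,690 = 24.447 PSU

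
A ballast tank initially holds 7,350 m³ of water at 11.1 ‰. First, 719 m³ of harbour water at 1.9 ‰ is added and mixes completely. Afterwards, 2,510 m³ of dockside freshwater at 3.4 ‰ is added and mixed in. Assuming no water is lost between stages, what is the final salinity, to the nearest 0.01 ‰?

Weighted by volume,
Initial salt = 7,350×11.1 = 81,585
After stage 1: salt = 81,585 + 719×1.9 = 82,951.1; volume = 8,069 m³; S = 10.28 ‰
After stage 2: salt = 82,951.1 + 2,510×3.4 = 91,485.1; volume = 10,579 m³
S = 91,485.1 / 10,579 = 8.6478 ‰

8.65 ‰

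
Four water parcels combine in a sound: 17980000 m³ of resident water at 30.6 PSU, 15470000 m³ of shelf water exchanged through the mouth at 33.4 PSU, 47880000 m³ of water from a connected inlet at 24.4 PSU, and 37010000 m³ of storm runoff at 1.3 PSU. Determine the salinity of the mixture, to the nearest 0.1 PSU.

By conservation of dissolved salt,
salt = 17,980,000×30.6 + 15,470,000×33.4 + 47,880,000×24.4 + 37,010,000×1.3 = 550,188,000 + 516,698,000 + 1,168,272,000 + 48,113,000 = 2,283,271,000
volume = 17,980,000 + 15,470,000 + 47,880,000 + 37,010,000 = 118,340,000 m³
S = 2,283,271,000 / 118,340,000 = 19.294 PSU

19.3 PSU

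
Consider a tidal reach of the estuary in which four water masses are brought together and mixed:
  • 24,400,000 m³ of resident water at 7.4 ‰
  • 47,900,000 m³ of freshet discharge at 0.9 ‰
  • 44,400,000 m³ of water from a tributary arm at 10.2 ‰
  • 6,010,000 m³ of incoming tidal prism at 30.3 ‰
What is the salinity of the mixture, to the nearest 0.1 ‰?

Salt balance:
salt = 24,400,000×7.4 + 47,900,000×0.9 + 44,400,000×10.2 + 6,010,000×30.3 = 180,560,000 + 43,110,000 + 452,880,000 + 182,103,000 = 858,653,000
volume = 24,400,000 + 47,900,000 + 44,400,000 + 6,010,000 = 122,710,000 m³
S = 858,653,000 / 122,710,000 = 6.997 ‰

7.0 ‰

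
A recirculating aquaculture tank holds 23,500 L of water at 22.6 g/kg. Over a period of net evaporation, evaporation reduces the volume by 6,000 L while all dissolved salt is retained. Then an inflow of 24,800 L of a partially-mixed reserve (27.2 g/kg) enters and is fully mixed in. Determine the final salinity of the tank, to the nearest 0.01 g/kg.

28.50 g/kg

After evaporation: salt = 23,500×22.6 = 531,100; volume = 23,500 − 6,000 = 17,500 L
After mixing: salt = 531,100 + 24,800×27.2 = 1,205,660; volume = 17,500 + 24,800 = 42,300 L
S = 1,205,660 / 42,300 = 28.5026 g/kg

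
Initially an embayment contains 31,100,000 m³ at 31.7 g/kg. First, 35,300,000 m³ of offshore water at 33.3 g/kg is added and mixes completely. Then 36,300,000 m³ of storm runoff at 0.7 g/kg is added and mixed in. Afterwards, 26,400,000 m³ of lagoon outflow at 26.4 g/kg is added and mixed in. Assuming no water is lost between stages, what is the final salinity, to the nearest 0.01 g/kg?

22.34 g/kg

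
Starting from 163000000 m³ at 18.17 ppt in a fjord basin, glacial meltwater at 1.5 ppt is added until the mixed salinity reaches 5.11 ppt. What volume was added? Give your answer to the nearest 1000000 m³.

590000000 m³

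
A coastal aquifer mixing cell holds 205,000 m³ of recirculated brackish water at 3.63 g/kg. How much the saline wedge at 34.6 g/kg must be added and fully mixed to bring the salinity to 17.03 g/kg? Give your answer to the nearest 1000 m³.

156000 m³

Salt balance: 205,000×3.63 + V×34.6 = (205,000+V)×17.03
744,150 + 34.6V = 3,491,150 + 17.03V
2,747,000 = 17.57V
V = 156,346.04 m³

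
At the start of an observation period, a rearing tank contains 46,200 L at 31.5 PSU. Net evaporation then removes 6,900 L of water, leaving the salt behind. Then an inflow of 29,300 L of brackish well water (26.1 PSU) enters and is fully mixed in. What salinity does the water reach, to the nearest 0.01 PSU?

32.36 PSU

After evaporation: salt = 46,200×31.5 = 1,455,300; volume = 46,200 − 6,900 = 39,300 L
After mixing: salt = 1,455,300 + 29,300×26.1 = 2,220,030; volume = 39,300 + 29,300 = 68,600 L
S = 2,220,030 / 68,600 = 32.362 PSU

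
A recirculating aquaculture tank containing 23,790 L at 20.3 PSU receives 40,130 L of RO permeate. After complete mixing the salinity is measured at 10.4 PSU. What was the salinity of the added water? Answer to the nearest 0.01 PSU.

4.53 PSU

Salt balance: 23,790×20.3 + 40,130×S = 63,920×10.4
482,937 + 40,130·S = 664,768
S = (664,768 − 482,937) / 40,130 = 4.531 PSU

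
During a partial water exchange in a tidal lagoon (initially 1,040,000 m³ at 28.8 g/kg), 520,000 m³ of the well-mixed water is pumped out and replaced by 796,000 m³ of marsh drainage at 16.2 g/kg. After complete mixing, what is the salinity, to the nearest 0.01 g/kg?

21.18 g/kg

Remaining after removal: 520,000 m³ at 28.8 g/kg (salt = 14,976,000)
After addition: salt = 14,976,000 + 796,000×16.2 = 27,871,200; volume = 1,316,000 m³
S = 27,871,200 / 1,316,000 = 21.1787 g/kg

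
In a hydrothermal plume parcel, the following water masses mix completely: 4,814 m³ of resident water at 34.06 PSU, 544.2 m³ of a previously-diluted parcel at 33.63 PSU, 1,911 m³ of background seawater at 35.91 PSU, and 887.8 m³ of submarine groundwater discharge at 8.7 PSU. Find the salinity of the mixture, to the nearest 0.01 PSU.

31.70 PSU

Mass of salt is conserved:
salt = 4,814×34.06 + 544.2×33.63 + 1,911×35.91 + 887.8×8.7 = 163,964.84 + 18,301.446 + 68,624.01 + 7,723.86 = 258,614.156
volume = 4,814 + 544.2 + 1,911 + 887.8 = 8,157 m³
S = 258,614.156 / 8,157 = 31.7046 PSU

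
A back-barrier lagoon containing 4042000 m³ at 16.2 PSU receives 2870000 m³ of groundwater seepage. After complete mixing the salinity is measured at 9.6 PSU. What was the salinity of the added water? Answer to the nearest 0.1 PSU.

Salt balance: 4,042,000×16.2 + 2,870,000×S = 6,912,000×9.6
65,480,400 + 2,870,000·S = 66,355,200
S = (66,355,200 − 65,480,400) / 2,870,000 = 0.3048 PSU

0.3 PSU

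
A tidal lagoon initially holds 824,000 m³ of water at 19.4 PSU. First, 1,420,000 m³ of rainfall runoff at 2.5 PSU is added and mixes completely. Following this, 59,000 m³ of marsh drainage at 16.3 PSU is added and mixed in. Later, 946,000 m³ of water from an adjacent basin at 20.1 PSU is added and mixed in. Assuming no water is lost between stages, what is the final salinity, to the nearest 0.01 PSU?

12.16 PSU

Salt balance:
Initial salt = 824,000×19.4 = 15,985,600
After stage 1: salt = 15,985,600 + 1,420,000×2.5 = 19,535,600; volume = 2,244,000 m³; S = 8.706 PSU
After stage 2: salt = 19,535,600 + 59,000×16.3 = 20,497,300; volume = 2,303,000 m³; S = 8.9 PSU
After stage 3: salt = 20,497,300 + 946,000×20.1 = 39,511,900; volume = 3,249,000 m³
S = 39,511,900 / 3,249,000 = 12.1612 PSU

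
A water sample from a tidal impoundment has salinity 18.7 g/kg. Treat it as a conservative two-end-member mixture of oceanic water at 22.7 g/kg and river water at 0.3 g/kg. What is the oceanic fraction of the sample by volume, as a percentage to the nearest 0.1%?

82.1%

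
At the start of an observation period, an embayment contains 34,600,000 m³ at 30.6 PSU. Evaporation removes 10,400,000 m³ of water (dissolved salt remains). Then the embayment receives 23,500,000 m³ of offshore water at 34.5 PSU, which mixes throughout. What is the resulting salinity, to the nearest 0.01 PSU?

After evaporation: salt = 34,600,000×30.6 = 1,058,760,000; volume = 34,600,000 − 10,400,000 = 24,200,000 m³
After mixing: salt = 1,058,760,000 + 23,500,000×34.5 = 1,869,510,000; volume = 24,200,000 + 23,500,000 = 47,700,000 m³
S = 1,869,510,000 / 47,700,000 = 39.1931 PSU

39.19 PSU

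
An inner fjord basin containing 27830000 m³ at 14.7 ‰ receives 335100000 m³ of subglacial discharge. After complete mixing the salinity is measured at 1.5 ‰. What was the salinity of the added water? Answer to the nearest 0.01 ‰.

0.40 ‰

Salt balance: 27,830,000×14.7 + 335,100,000×S = 362,930,000×1.5
409,101,000 + 335,100,000·S = 544,395,000
S = (544,395,000 − 409,101,000) / 335,100,000 = 0.4037 ‰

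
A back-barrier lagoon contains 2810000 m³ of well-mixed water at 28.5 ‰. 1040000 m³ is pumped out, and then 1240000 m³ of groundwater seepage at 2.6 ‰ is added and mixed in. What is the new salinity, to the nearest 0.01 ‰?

17.83 ‰

Remaining after removal: 1,770,000 m³ at 28.5 ‰ (salt = 50,445,000)
After addition: salt = 50,445,000 + 1,240,000×2.6 = 53,669,000; volume = 3,010,000 m³
S = 53,669,000 / 3,010,000 = 17.8302 ‰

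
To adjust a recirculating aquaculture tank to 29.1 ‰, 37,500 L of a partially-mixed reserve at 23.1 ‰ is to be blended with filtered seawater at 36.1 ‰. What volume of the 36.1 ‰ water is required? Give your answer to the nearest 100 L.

Salt balance: 37,500×23.1 + V×36.1 = (37,500+V)×29.1
866,250 + 36.1V = 1,091,250 + 29.1V
225,000 = 7V
V = 32,142.86 L

32100 L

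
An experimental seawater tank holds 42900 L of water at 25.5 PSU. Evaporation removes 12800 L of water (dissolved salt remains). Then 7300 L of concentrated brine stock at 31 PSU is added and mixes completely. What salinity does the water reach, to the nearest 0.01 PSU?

35.30 PSU

After evaporation: salt = 42,900×25.5 = 1,093,950; volume = 42,900 − 12,800 = 30,100 L
After mixing: salt = 1,093,950 + 7,300×31 = 1,320,250; volume = 30,100 + 7,300 = 37,400 L
S = 1,320,250 / 37,400 = 35.3008 PSU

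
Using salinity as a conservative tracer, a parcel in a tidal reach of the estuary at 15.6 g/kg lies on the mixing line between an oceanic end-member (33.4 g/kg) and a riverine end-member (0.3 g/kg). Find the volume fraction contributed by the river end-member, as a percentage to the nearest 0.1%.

53.8%

Let f be the freshwater fraction. Salt balance per unit volume:
f×0.3 + (1−f)×33.4 = 15.6
f = (33.4 − 15.6) / (33.4 − 0.3) = 17.8/33.1 = 0.5378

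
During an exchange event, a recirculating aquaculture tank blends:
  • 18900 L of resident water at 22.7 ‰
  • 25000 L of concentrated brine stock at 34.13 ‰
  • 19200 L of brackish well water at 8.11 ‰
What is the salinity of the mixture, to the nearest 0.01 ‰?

22.79 ‰

Mass of salt is conserved:
salt = 18,900×22.7 + 25,000×34.13 + 19,200×8.11 = 429,030 + 853,250 + 155,712 = 1,437,992
volume = 18,900 + 25,000 + 19,200 = 63,100 L
S = 1,437,992 / 63,100 = 22.7891 ‰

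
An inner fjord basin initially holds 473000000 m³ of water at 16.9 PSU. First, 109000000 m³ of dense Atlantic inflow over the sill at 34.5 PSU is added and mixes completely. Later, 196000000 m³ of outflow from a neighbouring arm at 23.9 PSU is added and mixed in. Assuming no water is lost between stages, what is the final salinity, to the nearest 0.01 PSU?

21.13 PSU

Weighted by volume,
Initial salt = 473,000,000×16.9 = 7,993,700,000
After stage 1: salt = 7,993,700,000 + 109,000,000×34.5 = 11,754,200,000; volume = 582,000,000 m³; S = 20.196 PSU
After stage 2: salt = 11,754,200,000 + 196,000,000×23.9 = 16,438,600,000; volume = 778,000,000 m³
S = 16,438,600,000 / 778,000,000 = 21.1293 PSU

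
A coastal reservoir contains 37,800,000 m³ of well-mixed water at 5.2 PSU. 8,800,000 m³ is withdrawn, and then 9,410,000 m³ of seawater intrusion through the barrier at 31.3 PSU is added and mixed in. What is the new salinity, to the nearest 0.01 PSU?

Remaining after removal: 29,000,000 m³ at 5.2 PSU (salt = 150,800,000)
After addition: salt = 150,800,000 + 9,410,000×31.3 = 445,333,000; volume = 38,410,000 m³
S = 445,333,000 / 38,410,000 = 11.5942 PSU

11.59 PSU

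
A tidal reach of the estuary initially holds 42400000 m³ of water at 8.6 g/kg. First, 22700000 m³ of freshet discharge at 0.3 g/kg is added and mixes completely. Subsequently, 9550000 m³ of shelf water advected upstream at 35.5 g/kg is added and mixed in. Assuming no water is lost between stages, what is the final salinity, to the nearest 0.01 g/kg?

Salt balance:
Initial salt = 42,400,000×8.6 = 364,640,000
After stage 1: salt = 364,640,000 + 22,700,000×0.3 = 371,450,000; volume = 65,100,000 m³; S = 5.706 g/kg
After stage 2: salt = 371,450,000 + 9,550,000×35.5 = 710,475,000; volume = 74,650,000 m³
S = 710,475,000 / 74,650,000 = 9.5174 g/kg

9.52 g/kg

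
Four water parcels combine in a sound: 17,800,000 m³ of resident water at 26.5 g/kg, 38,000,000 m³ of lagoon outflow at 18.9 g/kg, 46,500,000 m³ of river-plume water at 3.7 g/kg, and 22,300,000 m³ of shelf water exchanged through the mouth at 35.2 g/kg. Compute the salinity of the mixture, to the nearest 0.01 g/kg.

17.23 g/kg

Mass of salt is conserved:
salt = 17,800,000×26.5 + 38,000,000×18.9 + 46,500,000×3.7 + 22,300,000×35.2 = 471,700,000 + 718,200,000 + 172,050,000 + 784,960,000 = 2,146,910,000
volume = 17,800,000 + 38,000,000 + 46,500,000 + 22,300,000 = 124,600,000 m³
S = 2,146,910,000 / 124,600,000 = 17.2304 g/kg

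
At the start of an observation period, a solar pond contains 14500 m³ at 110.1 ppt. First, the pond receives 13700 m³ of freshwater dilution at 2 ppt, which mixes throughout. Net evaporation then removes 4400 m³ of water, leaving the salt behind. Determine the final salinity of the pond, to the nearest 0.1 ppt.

68.2 ppt

After mixing: salt = 14,500×110.1 + 13,700×2 = 1,623,850; volume = 28,200 m³
After evaporation: salt unchanged = 1,623,850; volume = 28,200 − 4,400 = 23,800 m³
S = 1,623,850 / 23,800 = 68.229 ppt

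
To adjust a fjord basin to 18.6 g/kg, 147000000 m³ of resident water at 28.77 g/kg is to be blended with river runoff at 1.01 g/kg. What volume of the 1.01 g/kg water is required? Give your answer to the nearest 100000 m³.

85000000 m³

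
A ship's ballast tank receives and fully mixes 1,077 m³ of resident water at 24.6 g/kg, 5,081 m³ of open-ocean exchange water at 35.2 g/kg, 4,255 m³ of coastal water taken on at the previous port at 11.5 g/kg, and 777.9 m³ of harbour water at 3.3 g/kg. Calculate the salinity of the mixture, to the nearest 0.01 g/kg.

22.95 g/kg

Conserving salt mass:
salt = 1,077×24.6 + 5,081×35.2 + 4,255×11.5 + 777.9×3.3 = 26,494.2 + 178,851.2 + 48,932.5 + 2,567.07 = 256,844.97
volume = 1,077 + 5,081 + 4,255 + 777.9 = 11,190.9 m³
S = 256,844.97 / 11,190.9 = 22.9512 g/kg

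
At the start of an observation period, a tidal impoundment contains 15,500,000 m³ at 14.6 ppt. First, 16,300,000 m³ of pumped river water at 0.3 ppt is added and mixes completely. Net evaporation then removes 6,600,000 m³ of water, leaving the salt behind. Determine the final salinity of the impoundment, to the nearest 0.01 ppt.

After mixing: salt = 15,500,000×14.6 + 16,300,000×0.3 = 231,190,000; volume = 31,800,000 m³
After evaporation: salt unchanged = 231,190,000; volume = 31,800,000 − 6,600,000 = 25,200,000 m³
S = 231,190,000 / 25,200,000 = 9.1742 ppt

9.17 ppt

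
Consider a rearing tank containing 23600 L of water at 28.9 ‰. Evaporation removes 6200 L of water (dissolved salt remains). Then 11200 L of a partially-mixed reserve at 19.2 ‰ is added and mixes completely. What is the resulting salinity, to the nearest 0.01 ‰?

After evaporation: salt = 23,600×28.9 = 682,040; volume = 23,600 − 6,200 = 17,400 L
After mixing: salt = 682,040 + 11,200×19.2 = 897,080; volume = 17,400 + 11,200 = 28,600 L
S = 897,080 / 28,600 = 31.3664 ‰

31.37 ‰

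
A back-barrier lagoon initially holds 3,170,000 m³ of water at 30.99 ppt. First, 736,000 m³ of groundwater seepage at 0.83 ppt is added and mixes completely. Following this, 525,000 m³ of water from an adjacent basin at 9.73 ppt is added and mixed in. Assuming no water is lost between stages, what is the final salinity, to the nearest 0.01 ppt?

By conservation of dissolved salt,
Initial salt = 3,170,000×30.99 = 98,238,300
After stage 1: salt = 98,238,300 + 736,000×0.83 = 98,849,180; volume = 3,906,000 m³; S = 25.307 ppt
After stage 2: salt = 98,849,180 + 525,000×9.73 = 103,957,430; volume = 4,431,000 m³
S = 103,957,430 / 4,431,000 = 23.4614 ppt

23.46 ppt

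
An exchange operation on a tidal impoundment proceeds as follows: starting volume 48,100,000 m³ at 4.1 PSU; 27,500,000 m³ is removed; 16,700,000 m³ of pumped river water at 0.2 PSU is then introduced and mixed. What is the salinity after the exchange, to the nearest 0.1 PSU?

Remaining after removal: 20,600,000 m³ at 4.1 PSU (salt = 84,460,000)
After addition: salt = 84,460,000 + 16,700,000×0.2 = 87,800,000; volume = 37,300,000 m³
S = 87,800,000 / 37,300,000 = 2.3539 PSU

2.4 PSU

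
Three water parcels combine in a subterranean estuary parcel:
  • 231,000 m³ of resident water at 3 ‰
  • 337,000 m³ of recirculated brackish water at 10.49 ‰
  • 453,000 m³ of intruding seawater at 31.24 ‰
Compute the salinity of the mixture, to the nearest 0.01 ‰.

Total salt / total volume:
salt = 231,000×3 + 337,000×10.49 + 453,000×31.24 = 693,000 + 3,535,130 + 14,151,720 = 18,379,850
volume = 231,000 + 337,000 + 453,000 = 1,021,000 m³
S = 18,379,850 / 1,021,000 = 18.0018 ‰

18.00 ‰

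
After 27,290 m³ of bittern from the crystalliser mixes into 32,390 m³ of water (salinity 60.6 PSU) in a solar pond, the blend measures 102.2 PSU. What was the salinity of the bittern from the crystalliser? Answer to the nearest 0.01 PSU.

Salt balance: 32,390×60.6 + 27,290×S = 59,680×102.2
1,962,834 + 27,290·S = 6,099,296
S = (6,099,296 − 1,962,834) / 27,290 = 151.5743 PSU

151.57 PSU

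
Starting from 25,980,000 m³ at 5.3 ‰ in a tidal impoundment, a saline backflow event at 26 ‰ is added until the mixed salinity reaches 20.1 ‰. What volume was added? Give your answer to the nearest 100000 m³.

65200000 m³

Salt balance: 25,980,000×5.3 + V×26 = (25,980,000+V)×20.1
137,694,000 + 26V = 522,198,000 + 20.1V
384,504,000 = 5.9V
V = 65,170,169.49 m³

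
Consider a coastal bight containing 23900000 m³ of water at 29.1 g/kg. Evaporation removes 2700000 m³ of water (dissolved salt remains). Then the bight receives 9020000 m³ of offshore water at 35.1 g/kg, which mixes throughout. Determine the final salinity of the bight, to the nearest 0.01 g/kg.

33.49 g/kg

After evaporation: salt = 23,900,000×29.1 = 695,490,000; volume = 23,900,000 − 2,700,000 = 21,200,000 m³
After mixing: salt = 695,490,000 + 9,020,000×35.1 = 1,012,092,000; volume = 21,200,000 + 9,020,000 = 30,220,000 m³
S = 1,012,092,000 / 30,220,000 = 33.4908 g/kg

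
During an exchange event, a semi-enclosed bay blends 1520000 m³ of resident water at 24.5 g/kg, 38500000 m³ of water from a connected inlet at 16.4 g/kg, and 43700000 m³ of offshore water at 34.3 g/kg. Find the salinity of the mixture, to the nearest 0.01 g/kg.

By conservation of dissolved salt,
salt = 1,520,000×24.5 + 38,500,000×16.4 + 43,700,000×34.3 = 37,240,000 + 631,400,000 + 1,498,910,000 = 2,167,550,000
volume = 1,520,000 + 38,500,000 + 43,700,000 = 83,720,000 m³
S = 2,167,550,000 / 83,720,000 = 25.8905 g/kg

25.89 g/kg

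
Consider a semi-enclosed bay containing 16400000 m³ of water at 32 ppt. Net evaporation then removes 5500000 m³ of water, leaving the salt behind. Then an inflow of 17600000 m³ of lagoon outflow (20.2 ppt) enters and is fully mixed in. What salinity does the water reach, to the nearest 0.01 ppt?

After evaporation: salt = 16,400,000×32 = 524,800,000; volume = 16,400,000 − 5,500,000 = 10,900,000 m³
After mixing: salt = 524,800,000 + 17,600,000×20.2 = 880,320,000; volume = 10,900,000 + 17,600,000 = 28,500,000 m³
S = 880,320,000 / 28,500,000 = 30.8884 ppt

30.89 ppt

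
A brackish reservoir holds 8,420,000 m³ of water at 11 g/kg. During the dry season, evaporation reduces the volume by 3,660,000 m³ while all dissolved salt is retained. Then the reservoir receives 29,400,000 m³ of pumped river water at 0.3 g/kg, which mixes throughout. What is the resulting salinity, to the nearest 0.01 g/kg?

2.97 g/kg

After evaporation: salt = 8,420,000×11 = 92,620,000; volume = 8,420,000 − 3,660,000 = 4,760,000 m³
After mixing: salt = 92,620,000 + 29,400,000×0.3 = 101,440,000; volume = 4,760,000 + 29,400,000 = 34,160,000 m³
S = 101,440,000 / 34,160,000 = 2.9696 g/kg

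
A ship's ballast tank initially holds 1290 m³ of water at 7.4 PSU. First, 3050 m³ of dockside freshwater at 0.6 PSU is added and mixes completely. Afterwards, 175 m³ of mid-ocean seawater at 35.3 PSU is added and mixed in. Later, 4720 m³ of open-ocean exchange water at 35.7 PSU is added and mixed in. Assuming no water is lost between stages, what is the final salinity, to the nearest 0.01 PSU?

Weighted by volume,
Initial salt = 1,290×7.4 = 9,546
After stage 1: salt = 9,546 + 3,050×0.6 = 11,376; volume = 4,340 m³; S = 2.621 PSU
After stage 2: salt = 11,376 + 175×35.3 = 17,553.5; volume = 4,515 m³; S = 3.888 PSU
After stage 3: salt = 17,553.5 + 4,720×35.7 = 186,057.5; volume = 9,235 m³
S = 186,057.5 / 9,235 = 20.147 PSU

20.15 PSU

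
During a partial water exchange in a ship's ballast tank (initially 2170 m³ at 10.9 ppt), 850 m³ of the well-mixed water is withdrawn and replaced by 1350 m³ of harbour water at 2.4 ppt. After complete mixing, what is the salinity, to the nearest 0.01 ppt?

Remaining after removal: 1,320 m³ at 10.9 ppt (salt = 14,388)
After addition: salt = 14,388 + 1,350×2.4 = 17,628; volume = 2,670 m³
S = 17,628 / 2,670 = 6.6022 ppt

6.60 ppt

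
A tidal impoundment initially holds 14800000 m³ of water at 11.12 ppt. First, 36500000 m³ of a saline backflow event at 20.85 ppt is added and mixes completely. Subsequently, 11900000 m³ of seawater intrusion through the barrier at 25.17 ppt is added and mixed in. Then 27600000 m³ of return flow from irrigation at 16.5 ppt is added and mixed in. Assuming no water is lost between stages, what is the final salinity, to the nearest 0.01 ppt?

Total salt / total volume:
Initial salt = 14,800,000×11.12 = 164,576,000
After stage 1: salt = 164,576,000 + 36,500,000×20.85 = 925,601,000; volume = 51,300,000 m³; S = 18.043 ppt
After stage 2: salt = 925,601,000 + 11,900,000×25.17 = 1,225,124,000; volume = 63,200,000 m³; S = 19.385 ppt
After stage 3: salt = 1,225,124,000 + 27,600,000×16.5 = 1,680,524,000; volume = 90,800,000 m³
S = 1,680,524,000 / 90,800,000 = 18.508 ppt

18.51 ppt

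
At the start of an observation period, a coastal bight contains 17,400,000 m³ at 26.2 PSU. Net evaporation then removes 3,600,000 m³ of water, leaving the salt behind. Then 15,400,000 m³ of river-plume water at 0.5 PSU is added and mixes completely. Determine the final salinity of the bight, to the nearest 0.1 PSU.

15.9 PSU

After evaporation: salt = 17,400,000×26.2 = 455,880,000; volume = 17,400,000 − 3,600,000 = 13,800,000 m³
After mixing: salt = 455,880,000 + 15,400,000×0.5 = 463,580,000; volume = 13,800,000 + 15,400,000 = 29,200,000 m³
S = 463,580,000 / 29,200,000 = 15.876 PSU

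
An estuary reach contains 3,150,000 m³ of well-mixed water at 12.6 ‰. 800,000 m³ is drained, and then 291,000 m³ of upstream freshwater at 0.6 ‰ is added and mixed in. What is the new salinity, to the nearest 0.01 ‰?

Remaining after removal: 2,350,000 m³ at 12.6 ‰ (salt = 29,610,000)
After addition: salt = 29,610,000 + 291,000×0.6 = 29,784,600; volume = 2,641,000 m³
S = 29,784,600 / 2,641,000 = 11.2778 ‰

11.28 ‰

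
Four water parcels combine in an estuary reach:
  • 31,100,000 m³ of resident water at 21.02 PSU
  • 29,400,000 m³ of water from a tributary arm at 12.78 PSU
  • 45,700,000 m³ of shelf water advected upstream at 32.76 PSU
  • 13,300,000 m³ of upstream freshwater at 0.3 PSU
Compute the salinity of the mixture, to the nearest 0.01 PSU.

By conservation of dissolved salt,
salt = 31,100,000×21.02 + 29,400,000×12.78 + 45,700,000×32.76 + 13,300,000×0.3 = 653,722,000 + 375,732,000 + 1,497,132,000 + 3,990,000 = 2,530,576,000
volume = 31,100,000 + 29,400,000 + 45,700,000 + 13,300,000 = 119,500,000 m³
S = 2,530,576,000 / 119,500,000 = 21.1764 PSU

21.18 PSU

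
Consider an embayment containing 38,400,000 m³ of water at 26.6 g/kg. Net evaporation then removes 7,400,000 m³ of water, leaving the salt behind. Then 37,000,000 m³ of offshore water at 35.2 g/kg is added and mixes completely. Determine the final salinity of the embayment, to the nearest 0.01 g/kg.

34.17 g/kg

After evaporation: salt = 38,400,000×26.6 = 1,021,440,000; volume = 38,400,000 − 7,400,000 = 31,000,000 m³
After mixing: salt = 1,021,440,000 + 37,000,000×35.2 = 2,323,840,000; volume = 31,000,000 + 37,000,000 = 68,000,000 m³
S = 2,323,840,000 / 68,000,000 = 34.1741 g/kg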